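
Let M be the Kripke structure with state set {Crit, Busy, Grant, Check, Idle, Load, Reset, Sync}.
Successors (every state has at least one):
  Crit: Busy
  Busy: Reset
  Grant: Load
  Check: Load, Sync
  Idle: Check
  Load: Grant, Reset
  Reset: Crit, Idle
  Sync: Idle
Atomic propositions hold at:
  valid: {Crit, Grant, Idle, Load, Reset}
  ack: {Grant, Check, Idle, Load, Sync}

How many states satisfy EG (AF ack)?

AF ack: least fixpoint, start Z0 = {Grant, Check, Idle, Load, Sync}, add states with every successor in Z. Already a fixed point.
Sat(AF ack) = {Grant, Check, Idle, Load, Sync}
EG (AF ack): greatest fixpoint, start Z0 = {Grant, Check, Idle, Load, Sync}, keep only states in Sat with some successor in Z. Already a fixed point.
Sat(EG (AF ack)) = {Grant, Check, Idle, Load, Sync}
|Sat(EG (AF ack))| = |{Grant, Check, Idle, Load, Sync}| = 5.

5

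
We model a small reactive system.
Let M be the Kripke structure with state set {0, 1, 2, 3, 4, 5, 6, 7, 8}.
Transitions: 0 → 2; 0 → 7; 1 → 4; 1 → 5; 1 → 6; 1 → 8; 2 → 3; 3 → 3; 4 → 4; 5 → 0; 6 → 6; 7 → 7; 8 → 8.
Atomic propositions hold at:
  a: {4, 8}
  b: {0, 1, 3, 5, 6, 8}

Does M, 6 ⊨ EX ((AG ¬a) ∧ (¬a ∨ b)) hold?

Yes

Sat(¬a) = {0, 1, 2, 3, 5, 6, 7}
AG ¬a: greatest fixpoint, start Z0 = {0, 1, 2, 3, 5, 6, 7}, keep only states in Sat with every successor in Z. Z1 = {0, 2, 3, 5, 6, 7}; fixed.
Sat(AG ¬a) = {0, 2, 3, 5, 6, 7}
Sat(¬a ∨ b) = {0, 1, 2, 3, 5, 6, 7, 8}
Sat((AG ¬a) ∧ (¬a ∨ b)) = {0, 2, 3, 5, 6, 7}
Sat(EX ((AG ¬a) ∧ (¬a ∨ b))) = {s : some successor in {0, 2, 3, 5, 6, 7}} = {0, 1, 2, 3, 5, 6, 7}
6 ∈ Sat(EX ((AG ¬a) ∧ (¬a ∨ b))) = {0, 1, 2, 3, 5, 6, 7}, so the formula holds at 6.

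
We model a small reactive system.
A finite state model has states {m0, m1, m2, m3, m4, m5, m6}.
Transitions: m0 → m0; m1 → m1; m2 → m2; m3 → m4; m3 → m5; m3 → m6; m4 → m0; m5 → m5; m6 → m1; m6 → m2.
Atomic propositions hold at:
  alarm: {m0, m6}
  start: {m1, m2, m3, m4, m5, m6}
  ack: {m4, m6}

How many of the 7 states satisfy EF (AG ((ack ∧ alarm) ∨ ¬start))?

Sat(ack ∧ alarm) = {m6}
Sat(¬start) = {m0}
Sat((ack ∧ alarm) ∨ ¬start) = {m0, m6}
AG ((ack ∧ alarm) ∨ ¬start): greatest fixpoint, start Z0 = {m0, m6}, keep only states in Sat with every successor in Z. Z1 = {m0}; fixed.
Sat(AG ((ack ∧ alarm) ∨ ¬start)) = {m0}
EF (AG ((ack ∧ alarm) ∨ ¬start)): least fixpoint, start Z0 = {m0}, add states with some successor in Z. Z1 = {m0, m4}; Z2 = {m0, m3, m4}; fixed.
Sat(EF (AG ((ack ∧ alarm) ∨ ¬start))) = {m0, m3, m4}
|Sat(EF (AG ((ack ∧ alarm) ∨ ¬start)))| = |{m0, m3, m4}| = 3.

3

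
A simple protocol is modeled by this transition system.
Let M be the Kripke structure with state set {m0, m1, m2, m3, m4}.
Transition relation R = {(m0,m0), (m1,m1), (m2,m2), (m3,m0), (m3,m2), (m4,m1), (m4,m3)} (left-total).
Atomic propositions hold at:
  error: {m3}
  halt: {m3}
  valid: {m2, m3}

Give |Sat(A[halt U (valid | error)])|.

2

Sat(valid | error) = {m2, m3}
A[halt U (valid | error)]: least fixpoint, start Z0 = Sat((valid | error)) = {m2, m3}, add states in Sat(halt) with every successor in Z. Already a fixed point.
Sat(A[halt U (valid | error)]) = {m2, m3}
|Sat(A[halt U (valid | error)])| = |{m2, m3}| = 2.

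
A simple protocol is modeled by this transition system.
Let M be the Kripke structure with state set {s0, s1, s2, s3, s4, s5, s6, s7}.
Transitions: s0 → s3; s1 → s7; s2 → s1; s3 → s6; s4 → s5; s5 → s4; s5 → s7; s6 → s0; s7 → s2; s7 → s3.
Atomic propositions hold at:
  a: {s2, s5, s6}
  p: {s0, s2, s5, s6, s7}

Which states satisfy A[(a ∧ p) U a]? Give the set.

{s2, s5, s6}

Sat(a ∧ p) = {s2, s5, s6}
A[(a ∧ p) U a]: least fixpoint, start Z0 = Sat(a) = {s2, s5, s6}, add states in Sat(a ∧ p) with every successor in Z. Already a fixed point.
Sat(A[(a ∧ p) U a]) = {s2, s5, s6}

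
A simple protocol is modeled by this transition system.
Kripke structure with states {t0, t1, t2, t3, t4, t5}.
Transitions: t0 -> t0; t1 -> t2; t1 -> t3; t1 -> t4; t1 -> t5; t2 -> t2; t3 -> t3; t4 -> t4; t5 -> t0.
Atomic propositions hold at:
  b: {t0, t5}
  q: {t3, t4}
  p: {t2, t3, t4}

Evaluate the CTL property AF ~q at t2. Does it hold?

Yes

Sat(~q) = {t0, t1, t2, t5}
AF ~q: least fixpoint, start Z0 = {t0, t1, t2, t5}, add states with every successor in Z. Already a fixed point.
Sat(AF ~q) = {t0, t1, t2, t5}
t2 ∈ Sat(AF ~q) = {t0, t1, t2, t5}, so the formula holds at t2.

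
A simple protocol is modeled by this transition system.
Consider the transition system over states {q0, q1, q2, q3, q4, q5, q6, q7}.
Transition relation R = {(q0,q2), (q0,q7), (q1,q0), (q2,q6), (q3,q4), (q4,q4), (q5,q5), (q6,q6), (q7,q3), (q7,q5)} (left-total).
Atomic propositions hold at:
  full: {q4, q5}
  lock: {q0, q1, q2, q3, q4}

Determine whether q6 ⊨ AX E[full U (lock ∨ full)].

Sat(lock ∨ full) = {q0, q1, q2, q3, q4, q5}
E[full U (lock ∨ full)]: least fixpoint, start Z0 = Sat((lock ∨ full)) = {q0, q1, q2, q3, q4, q5}, add states in Sat(full) with some successor in Z. Already a fixed point.
Sat(E[full U (lock ∨ full)]) = {q0, q1, q2, q3, q4, q5}
Sat(AX E[full U (lock ∨ full)]) = {s : every successor in {q0, q1, q2, q3, q4, q5}} = {q1, q3, q4, q5, q7}
q6 ∉ Sat(AX E[full U (lock ∨ full)]) = {q1, q3, q4, q5, q7}, so the formula does not hold at q6.

No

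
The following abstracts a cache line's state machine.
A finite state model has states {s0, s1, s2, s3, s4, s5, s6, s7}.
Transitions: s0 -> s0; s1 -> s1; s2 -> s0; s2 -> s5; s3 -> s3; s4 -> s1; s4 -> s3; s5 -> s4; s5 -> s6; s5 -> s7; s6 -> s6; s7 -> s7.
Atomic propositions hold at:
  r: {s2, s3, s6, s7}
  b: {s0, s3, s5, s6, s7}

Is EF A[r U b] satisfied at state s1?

No

A[r U b]: least fixpoint, start Z0 = Sat(b) = {s0, s3, s5, s6, s7}, add states in Sat(r) with every successor in Z. Z1 = {s0, s2, s3, s5, s6, s7}; fixed.
Sat(A[r U b]) = {s0, s2, s3, s5, s6, s7}
EF A[r U b]: least fixpoint, start Z0 = {s0, s2, s3, s5, s6, s7}, add states with some successor in Z. Z1 = {s0, s2, s3, s4, s5, s6, s7}; fixed.
Sat(EF A[r U b]) = {s0, s2, s3, s4, s5, s6, s7}
s1 ∉ Sat(EF A[r U b]) = {s0, s2, s3, s4, s5, s6, s7}, so the formula does not hold at s1.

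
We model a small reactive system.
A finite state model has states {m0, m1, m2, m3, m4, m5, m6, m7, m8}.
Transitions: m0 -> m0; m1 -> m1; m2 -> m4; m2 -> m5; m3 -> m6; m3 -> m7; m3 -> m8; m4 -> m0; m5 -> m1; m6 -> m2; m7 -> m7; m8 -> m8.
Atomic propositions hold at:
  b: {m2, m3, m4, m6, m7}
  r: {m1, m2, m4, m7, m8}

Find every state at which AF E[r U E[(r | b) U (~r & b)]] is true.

{m3, m6}

Sat(r | b) = {m1, m2, m3, m4, m6, m7, m8}
Sat(~r) = {m0, m3, m5, m6}
Sat(~r & b) = {m3, m6}
E[(r | b) U (~r & b)]: least fixpoint, start Z0 = Sat((~r & b)) = {m3, m6}, add states in Sat(r | b) with some successor in Z. Already a fixed point.
Sat(E[(r | b) U (~r & b)]) = {m3, m6}
E[r U E[(r | b) U (~r & b)]]: least fixpoint, start Z0 = Sat(E[(r | b) U (~r & b)]) = {m3, m6}, add states in Sat(r) with some successor in Z. Already a fixed point.
Sat(E[r U E[(r | b) U (~r & b)]]) = {m3, m6}
AF E[r U E[(r | b) U (~r & b)]]: least fixpoint, start Z0 = {m3, m6}, add states with every successor in Z. Already a fixed point.
Sat(AF E[r U E[(r | b) U (~r & b)]]) = {m3, m6}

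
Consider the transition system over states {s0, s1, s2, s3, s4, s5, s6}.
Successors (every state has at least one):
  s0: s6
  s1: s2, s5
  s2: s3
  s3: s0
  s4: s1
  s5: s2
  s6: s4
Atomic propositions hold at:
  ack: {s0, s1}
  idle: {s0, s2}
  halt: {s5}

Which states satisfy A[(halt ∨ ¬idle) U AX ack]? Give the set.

Sat(¬idle) = {s1, s3, s4, s5, s6}
Sat(halt ∨ ¬idle) = {s1, s3, s4, s5, s6}
Sat(AX ack) = {s : every successor in {s0, s1}} = {s3, s4}
A[(halt ∨ ¬idle) U AX ack]: least fixpoint, start Z0 = Sat(AX ack) = {s3, s4}, add states in Sat(halt ∨ ¬idle) with every successor in Z. Z1 = {s3, s4, s6}; fixed.
Sat(A[(halt ∨ ¬idle) U AX ack]) = {s3, s4, s6}

{s3, s4, s6}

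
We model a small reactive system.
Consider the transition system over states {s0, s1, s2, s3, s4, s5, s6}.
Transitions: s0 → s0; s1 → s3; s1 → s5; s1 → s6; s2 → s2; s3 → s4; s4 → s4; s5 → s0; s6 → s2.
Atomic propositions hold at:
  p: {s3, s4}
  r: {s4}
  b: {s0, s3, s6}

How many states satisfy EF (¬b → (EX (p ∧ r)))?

6

Sat(¬b) = {s1, s2, s4, s5}
Sat(p ∧ r) = {s4}
Sat(EX (p ∧ r)) = {s : some successor in {s4}} = {s3, s4}
Sat(¬b → (EX (p ∧ r))) = {s0, s3, s4, s6}
EF (¬b → (EX (p ∧ r))): least fixpoint, start Z0 = {s0, s3, s4, s6}, add states with some successor in Z. Z1 = {s0, s1, s3, s4, s5, s6}; fixed.
Sat(EF (¬b → (EX (p ∧ r)))) = {s0, s1, s3, s4, s5, s6}
|Sat(EF (¬b → (EX (p ∧ r))))| = |{s0, s1, s3, s4, s5, s6}| = 6.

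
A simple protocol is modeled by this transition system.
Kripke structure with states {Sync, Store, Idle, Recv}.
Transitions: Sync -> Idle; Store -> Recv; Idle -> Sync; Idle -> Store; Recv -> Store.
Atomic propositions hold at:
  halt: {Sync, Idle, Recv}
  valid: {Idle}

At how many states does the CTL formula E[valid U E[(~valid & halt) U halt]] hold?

Sat(~valid) = {Sync, Store, Recv}
Sat(~valid & halt) = {Sync, Recv}
E[(~valid & halt) U halt]: least fixpoint, start Z0 = Sat(halt) = {Sync, Idle, Recv}, add states in Sat(~valid & halt) with some successor in Z. Already a fixed point.
Sat(E[(~valid & halt) U halt]) = {Sync, Idle, Recv}
E[valid U E[(~valid & halt) U halt]]: least fixpoint, start Z0 = Sat(E[(~valid & halt) U halt]) = {Sync, Idle, Recv}, add states in Sat(valid) with some successor in Z. Already a fixed point.
Sat(E[valid U E[(~valid & halt) U halt]]) = {Sync, Idle, Recv}
|Sat(E[valid U E[(~valid & halt) U halt]])| = |{Sync, Idle, Recv}| = 3.

3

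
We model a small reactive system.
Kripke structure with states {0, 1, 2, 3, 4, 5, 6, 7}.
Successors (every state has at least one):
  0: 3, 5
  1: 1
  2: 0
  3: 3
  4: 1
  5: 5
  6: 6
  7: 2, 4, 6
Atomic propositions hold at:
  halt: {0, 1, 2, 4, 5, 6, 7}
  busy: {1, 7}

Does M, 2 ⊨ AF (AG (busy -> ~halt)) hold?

Sat(~halt) = {3}
Sat(busy -> ~halt) = {0, 2, 3, 4, 5, 6}
AG (busy -> ~halt): greatest fixpoint, start Z0 = {0, 2, 3, 4, 5, 6}, keep only states in Sat with every successor in Z. Z1 = {0, 2, 3, 5, 6}; fixed.
Sat(AG (busy -> ~halt)) = {0, 2, 3, 5, 6}
AF (AG (busy -> ~halt)): least fixpoint, start Z0 = {0, 2, 3, 5, 6}, add states with every successor in Z. Already a fixed point.
Sat(AF (AG (busy -> ~halt))) = {0, 2, 3, 5, 6}
2 ∈ Sat(AF (AG (busy -> ~halt))) = {0, 2, 3, 5, 6}, so the formula holds at 2.

Yes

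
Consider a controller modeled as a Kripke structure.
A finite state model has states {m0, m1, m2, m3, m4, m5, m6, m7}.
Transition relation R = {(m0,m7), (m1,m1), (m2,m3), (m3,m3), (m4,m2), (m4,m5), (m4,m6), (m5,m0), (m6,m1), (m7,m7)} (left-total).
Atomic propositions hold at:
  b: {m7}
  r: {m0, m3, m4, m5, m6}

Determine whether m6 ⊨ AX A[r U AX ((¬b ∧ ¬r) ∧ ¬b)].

Yes

Sat(¬b) = {m0, m1, m2, m3, m4, m5, m6}
Sat(¬r) = {m1, m2, m7}
Sat(¬b ∧ ¬r) = {m1, m2}
Sat((¬b ∧ ¬r) ∧ ¬b) = {m1, m2}
Sat(AX ((¬b ∧ ¬r) ∧ ¬b)) = {s : every successor in {m1, m2}} = {m1, m6}
A[r U AX ((¬b ∧ ¬r) ∧ ¬b)]: least fixpoint, start Z0 = Sat(AX ((¬b ∧ ¬r) ∧ ¬b)) = {m1, m6}, add states in Sat(r) with every successor in Z. Already a fixed point.
Sat(A[r U AX ((¬b ∧ ¬r) ∧ ¬b)]) = {m1, m6}
Sat(AX A[r U AX ((¬b ∧ ¬r) ∧ ¬b)]) = {s : every successor in {m1, m6}} = {m1, m6}
m6 ∈ Sat(AX A[r U AX ((¬b ∧ ¬r) ∧ ¬b)]) = {m1, m6}, so the formula holds at m6.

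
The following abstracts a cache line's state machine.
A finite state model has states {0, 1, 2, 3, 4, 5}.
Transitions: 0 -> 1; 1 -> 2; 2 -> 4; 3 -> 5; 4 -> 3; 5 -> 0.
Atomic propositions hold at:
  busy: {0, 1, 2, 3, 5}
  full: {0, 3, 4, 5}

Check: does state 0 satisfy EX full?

No

Sat(EX full) = {s : some successor in {0, 3, 4, 5}} = {2, 3, 4, 5}
0 ∉ Sat(EX full) = {2, 3, 4, 5}, so the formula does not hold at 0.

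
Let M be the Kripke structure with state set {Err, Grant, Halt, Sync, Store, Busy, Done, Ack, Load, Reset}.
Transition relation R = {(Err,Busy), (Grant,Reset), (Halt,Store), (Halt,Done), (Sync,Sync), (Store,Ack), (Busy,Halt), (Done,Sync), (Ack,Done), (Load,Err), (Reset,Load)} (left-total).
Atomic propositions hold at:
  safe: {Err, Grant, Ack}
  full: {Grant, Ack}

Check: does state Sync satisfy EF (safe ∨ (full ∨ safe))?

No

Sat(full ∨ safe) = {Err, Grant, Ack}
Sat(safe ∨ (full ∨ safe)) = {Err, Grant, Ack}
EF (safe ∨ (full ∨ safe)): least fixpoint, start Z0 = {Err, Grant, Ack}, add states with some successor in Z. Z1 = {Err, Grant, Store, Ack, Load}; Z2 = {Err, Grant, Halt, Store, Ack, Load, Reset}; Z3 = {Err, Grant, Halt, Store, Busy, Ack, Load, Reset}; fixed.
Sat(EF (safe ∨ (full ∨ safe))) = {Err, Grant, Halt, Store, Busy, Ack, Load, Reset}
Sync ∉ Sat(EF (safe ∨ (full ∨ safe))) = {Err, Grant, Halt, Store, Busy, Ack, Load, Reset}, so the formula does not hold at Sync.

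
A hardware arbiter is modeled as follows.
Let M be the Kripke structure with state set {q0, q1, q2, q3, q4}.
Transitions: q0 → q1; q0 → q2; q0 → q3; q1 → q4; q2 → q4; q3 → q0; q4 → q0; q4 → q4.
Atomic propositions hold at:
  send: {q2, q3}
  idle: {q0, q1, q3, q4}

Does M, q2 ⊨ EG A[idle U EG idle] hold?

No

EG idle: greatest fixpoint, start Z0 = {q0, q1, q3, q4}, keep only states in Sat with some successor in Z. Already a fixed point.
Sat(EG idle) = {q0, q1, q3, q4}
A[idle U EG idle]: least fixpoint, start Z0 = Sat(EG idle) = {q0, q1, q3, q4}, add states in Sat(idle) with every successor in Z. Already a fixed point.
Sat(A[idle U EG idle]) = {q0, q1, q3, q4}
EG A[idle U EG idle]: greatest fixpoint, start Z0 = {q0, q1, q3, q4}, keep only states in Sat with some successor in Z. Already a fixed point.
Sat(EG A[idle U EG idle]) = {q0, q1, q3, q4}
q2 ∉ Sat(EG A[idle U EG idle]) = {q0, q1, q3, q4}, so the formula does not hold at q2.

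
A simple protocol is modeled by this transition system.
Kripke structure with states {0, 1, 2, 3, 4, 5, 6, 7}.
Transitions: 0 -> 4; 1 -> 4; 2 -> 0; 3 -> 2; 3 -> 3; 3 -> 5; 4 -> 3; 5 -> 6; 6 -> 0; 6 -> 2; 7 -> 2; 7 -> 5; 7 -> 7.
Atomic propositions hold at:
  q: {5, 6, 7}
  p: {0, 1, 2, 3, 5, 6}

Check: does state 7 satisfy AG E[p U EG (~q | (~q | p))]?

No

Sat(~q) = {0, 1, 2, 3, 4}
Sat(~q | p) = {0, 1, 2, 3, 4, 5, 6}
Sat(~q | (~q | p)) = {0, 1, 2, 3, 4, 5, 6}
EG (~q | (~q | p)): greatest fixpoint, start Z0 = {0, 1, 2, 3, 4, 5, 6}, keep only states in Sat with some successor in Z. Already a fixed point.
Sat(EG (~q | (~q | p))) = {0, 1, 2, 3, 4, 5, 6}
E[p U EG (~q | (~q | p))]: least fixpoint, start Z0 = Sat(EG (~q | (~q | p))) = {0, 1, 2, 3, 4, 5, 6}, add states in Sat(p) with some successor in Z. Already a fixed point.
Sat(E[p U EG (~q | (~q | p))]) = {0, 1, 2, 3, 4, 5, 6}
AG E[p U EG (~q | (~q | p))]: greatest fixpoint, start Z0 = {0, 1, 2, 3, 4, 5, 6}, keep only states in Sat with every successor in Z. Already a fixed point.
Sat(AG E[p U EG (~q | (~q | p))]) = {0, 1, 2, 3, 4, 5, 6}
7 ∉ Sat(AG E[p U EG (~q | (~q | p))]) = {0, 1, 2, 3, 4, 5, 6}, so the formula does not hold at 7.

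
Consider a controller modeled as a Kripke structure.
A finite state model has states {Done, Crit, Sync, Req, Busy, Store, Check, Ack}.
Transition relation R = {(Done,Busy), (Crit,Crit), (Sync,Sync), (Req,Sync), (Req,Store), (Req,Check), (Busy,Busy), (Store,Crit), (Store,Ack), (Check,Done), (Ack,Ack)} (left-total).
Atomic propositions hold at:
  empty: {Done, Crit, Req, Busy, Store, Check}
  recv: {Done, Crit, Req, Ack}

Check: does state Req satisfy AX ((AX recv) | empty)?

No

Sat(AX recv) = {s : every successor in {Done, Crit, Req, Ack}} = {Crit, Store, Check, Ack}
Sat((AX recv) | empty) = {Done, Crit, Req, Busy, Store, Check, Ack}
Sat(AX ((AX recv) | empty)) = {s : every successor in {Done, Crit, Req, Busy, Store, Check, Ack}} = {Done, Crit, Busy, Store, Check, Ack}
Req ∉ Sat(AX ((AX recv) | empty)) = {Done, Crit, Busy, Store, Check, Ack}, so the formula does not hold at Req.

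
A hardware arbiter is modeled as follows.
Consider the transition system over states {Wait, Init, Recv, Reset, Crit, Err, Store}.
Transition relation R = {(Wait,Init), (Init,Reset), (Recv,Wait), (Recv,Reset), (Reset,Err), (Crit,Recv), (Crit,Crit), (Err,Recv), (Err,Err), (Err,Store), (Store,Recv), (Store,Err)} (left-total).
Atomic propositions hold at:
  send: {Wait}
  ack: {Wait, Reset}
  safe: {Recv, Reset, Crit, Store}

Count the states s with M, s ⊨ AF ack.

AF ack: least fixpoint, start Z0 = {Wait, Reset}, add states with every successor in Z. Z1 = {Wait, Init, Recv, Reset}; fixed.
Sat(AF ack) = {Wait, Init, Recv, Reset}
|Sat(AF ack)| = |{Wait, Init, Recv, Reset}| = 4.

4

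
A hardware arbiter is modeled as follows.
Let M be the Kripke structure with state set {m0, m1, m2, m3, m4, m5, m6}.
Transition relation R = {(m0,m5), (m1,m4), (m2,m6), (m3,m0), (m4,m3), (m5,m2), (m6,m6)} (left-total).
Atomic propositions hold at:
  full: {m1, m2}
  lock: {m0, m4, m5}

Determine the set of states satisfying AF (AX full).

Sat(AX full) = {s : every successor in {m1, m2}} = {m5}
AF (AX full): least fixpoint, start Z0 = {m5}, add states with every successor in Z. Z1 = {m0, m5}; Z2 = {m0, m3, m5}; Z3 = {m0, m3, m4, m5}; Z4 = {m0, m1, m3, m4, m5}; fixed.
Sat(AF (AX full)) = {m0, m1, m3, m4, m5}

{m0, m1, m3, m4, m5}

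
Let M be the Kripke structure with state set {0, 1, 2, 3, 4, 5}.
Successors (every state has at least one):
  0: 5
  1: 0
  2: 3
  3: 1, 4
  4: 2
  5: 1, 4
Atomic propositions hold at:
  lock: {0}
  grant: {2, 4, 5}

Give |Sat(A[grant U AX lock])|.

Sat(AX lock) = {s : every successor in {0}} = {1}
A[grant U AX lock]: least fixpoint, start Z0 = Sat(AX lock) = {1}, add states in Sat(grant) with every successor in Z. Already a fixed point.
Sat(A[grant U AX lock]) = {1}
|Sat(A[grant U AX lock])| = |{1}| = 1.

1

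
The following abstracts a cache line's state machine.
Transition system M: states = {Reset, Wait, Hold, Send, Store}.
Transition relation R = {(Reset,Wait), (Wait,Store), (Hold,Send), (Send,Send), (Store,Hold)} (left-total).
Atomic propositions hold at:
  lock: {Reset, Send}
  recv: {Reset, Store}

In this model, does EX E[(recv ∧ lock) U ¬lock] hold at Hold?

Sat(recv ∧ lock) = {Reset}
Sat(¬lock) = {Wait, Hold, Store}
E[(recv ∧ lock) U ¬lock]: least fixpoint, start Z0 = Sat(¬lock) = {Wait, Hold, Store}, add states in Sat(recv ∧ lock) with some successor in Z. Z1 = {Reset, Wait, Hold, Store}; fixed.
Sat(E[(recv ∧ lock) U ¬lock]) = {Reset, Wait, Hold, Store}
Sat(EX E[(recv ∧ lock) U ¬lock]) = {s : some successor in {Reset, Wait, Hold, Store}} = {Reset, Wait, Store}
Hold ∉ Sat(EX E[(recv ∧ lock) U ¬lock]) = {Reset, Wait, Store}, so the formula does not hold at Hold.

No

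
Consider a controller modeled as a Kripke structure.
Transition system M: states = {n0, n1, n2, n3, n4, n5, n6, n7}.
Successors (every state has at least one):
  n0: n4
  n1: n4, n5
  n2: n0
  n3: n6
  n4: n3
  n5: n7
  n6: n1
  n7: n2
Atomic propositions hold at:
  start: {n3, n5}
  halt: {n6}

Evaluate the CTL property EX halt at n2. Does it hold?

No

Sat(EX halt) = {s : some successor in {n6}} = {n3}
n2 ∉ Sat(EX halt) = {n3}, so the formula does not hold at n2.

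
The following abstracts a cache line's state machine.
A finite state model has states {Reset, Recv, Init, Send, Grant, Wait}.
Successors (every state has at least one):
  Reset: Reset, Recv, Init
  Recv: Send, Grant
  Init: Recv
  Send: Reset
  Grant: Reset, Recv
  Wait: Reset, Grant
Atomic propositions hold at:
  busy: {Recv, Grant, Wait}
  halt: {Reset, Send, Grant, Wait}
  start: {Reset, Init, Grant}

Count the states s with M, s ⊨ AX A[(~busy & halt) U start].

3

Sat(~busy) = {Reset, Init, Send}
Sat(~busy & halt) = {Reset, Send}
A[(~busy & halt) U start]: least fixpoint, start Z0 = Sat(start) = {Reset, Init, Grant}, add states in Sat(~busy & halt) with every successor in Z. Z1 = {Reset, Init, Send, Grant}; fixed.
Sat(A[(~busy & halt) U start]) = {Reset, Init, Send, Grant}
Sat(AX A[(~busy & halt) U start]) = {s : every successor in {Reset, Init, Send, Grant}} = {Recv, Send, Wait}
|Sat(AX A[(~busy & halt) U start])| = |{Recv, Send, Wait}| = 3.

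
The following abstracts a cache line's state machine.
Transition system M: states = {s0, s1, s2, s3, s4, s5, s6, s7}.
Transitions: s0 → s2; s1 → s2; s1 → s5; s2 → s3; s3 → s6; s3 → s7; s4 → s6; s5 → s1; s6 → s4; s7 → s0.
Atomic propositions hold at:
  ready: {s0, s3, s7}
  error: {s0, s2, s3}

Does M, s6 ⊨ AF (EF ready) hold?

EF ready: least fixpoint, start Z0 = {s0, s3, s7}, add states with some successor in Z. Z1 = {s0, s2, s3, s7}; Z2 = {s0, s1, s2, s3, s7}; Z3 = {s0, s1, s2, s3, s5, s7}; fixed.
Sat(EF ready) = {s0, s1, s2, s3, s5, s7}
AF (EF ready): least fixpoint, start Z0 = {s0, s1, s2, s3, s5, s7}, add states with every successor in Z. Already a fixed point.
Sat(AF (EF ready)) = {s0, s1, s2, s3, s5, s7}
s6 ∉ Sat(AF (EF ready)) = {s0, s1, s2, s3, s5, s7}, so the formula does not hold at s6.

No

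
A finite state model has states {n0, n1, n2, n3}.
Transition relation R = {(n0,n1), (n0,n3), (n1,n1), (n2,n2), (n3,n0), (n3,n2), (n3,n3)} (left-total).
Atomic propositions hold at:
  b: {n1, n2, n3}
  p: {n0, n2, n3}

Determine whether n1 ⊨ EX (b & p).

No

Sat(b & p) = {n2, n3}
Sat(EX (b & p)) = {s : some successor in {n2, n3}} = {n0, n2, n3}
n1 ∉ Sat(EX (b & p)) = {n0, n2, n3}, so the formula does not hold at n1.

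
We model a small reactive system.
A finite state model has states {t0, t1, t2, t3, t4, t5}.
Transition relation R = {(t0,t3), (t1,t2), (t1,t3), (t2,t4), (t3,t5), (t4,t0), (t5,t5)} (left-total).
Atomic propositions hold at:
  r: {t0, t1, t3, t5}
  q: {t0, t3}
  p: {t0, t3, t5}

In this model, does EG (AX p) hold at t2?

No

Sat(AX p) = {s : every successor in {t0, t3, t5}} = {t0, t3, t4, t5}
EG (AX p): greatest fixpoint, start Z0 = {t0, t3, t4, t5}, keep only states in Sat with some successor in Z. Already a fixed point.
Sat(EG (AX p)) = {t0, t3, t4, t5}
t2 ∉ Sat(EG (AX p)) = {t0, t3, t4, t5}, so the formula does not hold at t2.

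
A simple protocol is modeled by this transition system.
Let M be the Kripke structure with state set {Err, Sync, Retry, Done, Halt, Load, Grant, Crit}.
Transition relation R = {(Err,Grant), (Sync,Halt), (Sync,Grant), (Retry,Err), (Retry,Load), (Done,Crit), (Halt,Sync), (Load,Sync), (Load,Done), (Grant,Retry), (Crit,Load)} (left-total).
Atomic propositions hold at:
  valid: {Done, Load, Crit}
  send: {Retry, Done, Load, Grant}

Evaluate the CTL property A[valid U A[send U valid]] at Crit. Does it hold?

A[send U valid]: least fixpoint, start Z0 = Sat(valid) = {Done, Load, Crit}, add states in Sat(send) with every successor in Z. Already a fixed point.
Sat(A[send U valid]) = {Done, Load, Crit}
A[valid U A[send U valid]]: least fixpoint, start Z0 = Sat(A[send U valid]) = {Done, Load, Crit}, add states in Sat(valid) with every successor in Z. Already a fixed point.
Sat(A[valid U A[send U valid]]) = {Done, Load, Crit}
Crit ∈ Sat(A[valid U A[send U valid]]) = {Done, Load, Crit}, so the formula holds at Crit.

Yes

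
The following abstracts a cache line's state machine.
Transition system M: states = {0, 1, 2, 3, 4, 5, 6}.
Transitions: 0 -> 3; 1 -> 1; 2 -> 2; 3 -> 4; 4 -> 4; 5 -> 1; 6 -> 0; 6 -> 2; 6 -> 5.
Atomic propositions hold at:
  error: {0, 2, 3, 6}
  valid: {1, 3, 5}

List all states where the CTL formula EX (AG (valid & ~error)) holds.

{1, 5, 6}

Sat(~error) = {1, 4, 5}
Sat(valid & ~error) = {1, 5}
AG (valid & ~error): greatest fixpoint, start Z0 = {1, 5}, keep only states in Sat with every successor in Z. Already a fixed point.
Sat(AG (valid & ~error)) = {1, 5}
Sat(EX (AG (valid & ~error))) = {s : some successor in {1, 5}} = {1, 5, 6}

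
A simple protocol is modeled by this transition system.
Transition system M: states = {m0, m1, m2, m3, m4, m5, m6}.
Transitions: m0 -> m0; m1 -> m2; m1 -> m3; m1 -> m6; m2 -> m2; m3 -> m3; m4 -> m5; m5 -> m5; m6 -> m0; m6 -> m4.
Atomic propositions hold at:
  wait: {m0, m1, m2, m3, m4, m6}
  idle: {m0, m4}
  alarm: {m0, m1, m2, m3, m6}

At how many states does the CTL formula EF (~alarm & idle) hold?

3

Sat(~alarm) = {m4, m5}
Sat(~alarm & idle) = {m4}
EF (~alarm & idle): least fixpoint, start Z0 = {m4}, add states with some successor in Z. Z1 = {m4, m6}; Z2 = {m1, m4, m6}; fixed.
Sat(EF (~alarm & idle)) = {m1, m4, m6}
|Sat(EF (~alarm & idle))| = |{m1, m4, m6}| = 3.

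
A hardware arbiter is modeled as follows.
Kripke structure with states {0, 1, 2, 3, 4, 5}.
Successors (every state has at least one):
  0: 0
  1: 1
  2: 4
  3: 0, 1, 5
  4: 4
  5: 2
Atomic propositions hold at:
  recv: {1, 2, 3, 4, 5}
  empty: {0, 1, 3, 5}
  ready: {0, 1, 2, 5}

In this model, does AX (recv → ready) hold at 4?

No

Sat(recv → ready) = {0, 1, 2, 5}
Sat(AX (recv → ready)) = {s : every successor in {0, 1, 2, 5}} = {0, 1, 3, 5}
4 ∉ Sat(AX (recv → ready)) = {0, 1, 3, 5}, so the formula does not hold at 4.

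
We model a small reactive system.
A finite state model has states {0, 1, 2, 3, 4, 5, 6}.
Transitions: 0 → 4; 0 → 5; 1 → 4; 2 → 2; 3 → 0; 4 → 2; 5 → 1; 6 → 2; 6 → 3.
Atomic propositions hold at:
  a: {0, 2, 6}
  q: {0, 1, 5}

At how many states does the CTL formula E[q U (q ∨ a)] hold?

Sat(q ∨ a) = {0, 1, 2, 5, 6}
E[q U (q ∨ a)]: least fixpoint, start Z0 = Sat((q ∨ a)) = {0, 1, 2, 5, 6}, add states in Sat(q) with some successor in Z. Already a fixed point.
Sat(E[q U (q ∨ a)]) = {0, 1, 2, 5, 6}
|Sat(E[q U (q ∨ a)])| = |{0, 1, 2, 5, 6}| = 5.

5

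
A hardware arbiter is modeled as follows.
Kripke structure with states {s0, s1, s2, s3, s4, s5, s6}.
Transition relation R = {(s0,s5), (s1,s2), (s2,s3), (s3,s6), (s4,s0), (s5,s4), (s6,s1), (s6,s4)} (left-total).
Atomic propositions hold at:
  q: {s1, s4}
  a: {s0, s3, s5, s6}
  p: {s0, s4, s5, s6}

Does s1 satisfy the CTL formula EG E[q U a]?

E[q U a]: least fixpoint, start Z0 = Sat(a) = {s0, s3, s5, s6}, add states in Sat(q) with some successor in Z. Z1 = {s0, s3, s4, s5, s6}; fixed.
Sat(E[q U a]) = {s0, s3, s4, s5, s6}
EG E[q U a]: greatest fixpoint, start Z0 = {s0, s3, s4, s5, s6}, keep only states in Sat with some successor in Z. Already a fixed point.
Sat(EG E[q U a]) = {s0, s3, s4, s5, s6}
s1 ∉ Sat(EG E[q U a]) = {s0, s3, s4, s5, s6}, so the formula does not hold at s1.

No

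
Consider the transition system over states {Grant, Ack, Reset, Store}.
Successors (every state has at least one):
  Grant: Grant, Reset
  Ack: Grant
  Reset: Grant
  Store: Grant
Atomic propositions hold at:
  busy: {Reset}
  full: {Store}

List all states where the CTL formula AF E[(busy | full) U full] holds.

{Store}

Sat(busy | full) = {Reset, Store}
E[(busy | full) U full]: least fixpoint, start Z0 = Sat(full) = {Store}, add states in Sat(busy | full) with some successor in Z. Already a fixed point.
Sat(E[(busy | full) U full]) = {Store}
AF E[(busy | full) U full]: least fixpoint, start Z0 = {Store}, add states with every successor in Z. Already a fixed point.
Sat(AF E[(busy | full) U full]) = {Store}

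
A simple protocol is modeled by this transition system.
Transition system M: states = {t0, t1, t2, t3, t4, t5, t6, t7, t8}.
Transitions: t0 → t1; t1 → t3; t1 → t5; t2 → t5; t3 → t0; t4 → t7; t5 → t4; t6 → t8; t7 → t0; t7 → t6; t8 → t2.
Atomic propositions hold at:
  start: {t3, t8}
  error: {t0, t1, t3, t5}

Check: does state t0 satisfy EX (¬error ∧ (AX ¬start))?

Sat(¬error) = {t2, t4, t6, t7, t8}
Sat(¬start) = {t0, t1, t2, t4, t5, t6, t7}
Sat(AX ¬start) = {s : every successor in {t0, t1, t2, t4, t5, t6, t7}} = {t0, t2, t3, t4, t5, t7, t8}
Sat(¬error ∧ (AX ¬start)) = {t2, t4, t7, t8}
Sat(EX (¬error ∧ (AX ¬start))) = {s : some successor in {t2, t4, t7, t8}} = {t4, t5, t6, t8}
t0 ∉ Sat(EX (¬error ∧ (AX ¬start))) = {t4, t5, t6, t8}, so the formula does not hold at t0.

No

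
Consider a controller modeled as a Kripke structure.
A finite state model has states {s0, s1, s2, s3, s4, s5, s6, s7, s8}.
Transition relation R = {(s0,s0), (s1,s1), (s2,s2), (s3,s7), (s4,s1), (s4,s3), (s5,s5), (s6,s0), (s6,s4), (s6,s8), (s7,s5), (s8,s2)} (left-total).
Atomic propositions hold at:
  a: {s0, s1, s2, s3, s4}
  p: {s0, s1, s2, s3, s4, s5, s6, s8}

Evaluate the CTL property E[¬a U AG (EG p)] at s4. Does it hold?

No

Sat(¬a) = {s5, s6, s7, s8}
EG p: greatest fixpoint, start Z0 = {s0, s1, s2, s3, s4, s5, s6, s8}, keep only states in Sat with some successor in Z. Z1 = {s0, s1, s2, s4, s5, s6, s8}; fixed.
Sat(EG p) = {s0, s1, s2, s4, s5, s6, s8}
AG (EG p): greatest fixpoint, start Z0 = {s0, s1, s2, s4, s5, s6, s8}, keep only states in Sat with every successor in Z. Z1 = {s0, s1, s2, s5, s6, s8}; Z2 = {s0, s1, s2, s5, s8}; fixed.
Sat(AG (EG p)) = {s0, s1, s2, s5, s8}
E[¬a U AG (EG p)]: least fixpoint, start Z0 = Sat(AG (EG p)) = {s0, s1, s2, s5, s8}, add states in Sat(¬a) with some successor in Z. Z1 = {s0, s1, s2, s5, s6, s7, s8}; fixed.
Sat(E[¬a U AG (EG p)]) = {s0, s1, s2, s5, s6, s7, s8}
s4 ∉ Sat(E[¬a U AG (EG p)]) = {s0, s1, s2, s5, s6, s7, s8}, so the formula does not hold at s4.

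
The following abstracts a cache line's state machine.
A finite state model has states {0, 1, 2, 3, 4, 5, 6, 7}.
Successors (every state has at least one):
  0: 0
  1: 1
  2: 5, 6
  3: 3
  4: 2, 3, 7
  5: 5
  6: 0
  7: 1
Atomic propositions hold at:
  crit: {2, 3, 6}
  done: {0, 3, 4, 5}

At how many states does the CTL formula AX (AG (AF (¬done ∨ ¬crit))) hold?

Sat(¬done) = {1, 2, 6, 7}
Sat(¬crit) = {0, 1, 4, 5, 7}
Sat(¬done ∨ ¬crit) = {0, 1, 2, 4, 5, 6, 7}
AF (¬done ∨ ¬crit): least fixpoint, start Z0 = {0, 1, 2, 4, 5, 6, 7}, add states with every successor in Z. Already a fixed point.
Sat(AF (¬done ∨ ¬crit)) = {0, 1, 2, 4, 5, 6, 7}
AG (AF (¬done ∨ ¬crit)): greatest fixpoint, start Z0 = {0, 1, 2, 4, 5, 6, 7}, keep only states in Sat with every successor in Z. Z1 = {0, 1, 2, 5, 6, 7}; fixed.
Sat(AG (AF (¬done ∨ ¬crit))) = {0, 1, 2, 5, 6, 7}
Sat(AX (AG (AF (¬done ∨ ¬crit)))) = {s : every successor in {0, 1, 2, 5, 6, 7}} = {0, 1, 2, 5, 6, 7}
|Sat(AX (AG (AF (¬done ∨ ¬crit))))| = |{0, 1, 2, 5, 6, 7}| = 6.

6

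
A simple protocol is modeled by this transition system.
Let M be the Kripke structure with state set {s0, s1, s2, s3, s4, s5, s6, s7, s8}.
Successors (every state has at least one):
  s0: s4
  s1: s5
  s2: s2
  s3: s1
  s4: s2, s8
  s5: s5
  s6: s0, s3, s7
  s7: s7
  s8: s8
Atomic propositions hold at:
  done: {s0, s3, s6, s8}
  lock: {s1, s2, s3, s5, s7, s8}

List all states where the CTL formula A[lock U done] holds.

{s0, s3, s6, s8}

A[lock U done]: least fixpoint, start Z0 = Sat(done) = {s0, s3, s6, s8}, add states in Sat(lock) with every successor in Z. Already a fixed point.
Sat(A[lock U done]) = {s0, s3, s6, s8}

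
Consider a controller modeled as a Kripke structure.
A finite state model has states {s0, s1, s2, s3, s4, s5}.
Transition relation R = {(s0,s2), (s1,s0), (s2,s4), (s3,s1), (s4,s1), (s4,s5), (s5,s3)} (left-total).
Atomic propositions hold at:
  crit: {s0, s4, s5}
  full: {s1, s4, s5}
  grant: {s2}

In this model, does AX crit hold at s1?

Sat(AX crit) = {s : every successor in {s0, s4, s5}} = {s1, s2}
s1 ∈ Sat(AX crit) = {s1, s2}, so the formula holds at s1.

Yes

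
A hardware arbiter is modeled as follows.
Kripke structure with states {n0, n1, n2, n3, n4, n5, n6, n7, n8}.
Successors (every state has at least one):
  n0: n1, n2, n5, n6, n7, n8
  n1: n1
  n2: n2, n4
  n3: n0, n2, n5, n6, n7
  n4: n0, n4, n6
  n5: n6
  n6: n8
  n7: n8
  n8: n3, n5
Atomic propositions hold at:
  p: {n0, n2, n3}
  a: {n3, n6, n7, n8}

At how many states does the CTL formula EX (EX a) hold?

Sat(EX a) = {s : some successor in {n3, n6, n7, n8}} = {n0, n3, n4, n5, n6, n7, n8}
Sat(EX (EX a)) = {s : some successor in {n0, n3, n4, n5, n6, n7, n8}} = {n0, n2, n3, n4, n5, n6, n7, n8}
|Sat(EX (EX a))| = |{n0, n2, n3, n4, n5, n6, n7, n8}| = 8.

8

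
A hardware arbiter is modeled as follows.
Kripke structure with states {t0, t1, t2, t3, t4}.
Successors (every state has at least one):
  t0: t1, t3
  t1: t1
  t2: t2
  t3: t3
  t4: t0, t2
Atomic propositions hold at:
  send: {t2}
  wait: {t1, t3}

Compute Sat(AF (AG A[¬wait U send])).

Sat(¬wait) = {t0, t2, t4}
A[¬wait U send]: least fixpoint, start Z0 = Sat(send) = {t2}, add states in Sat(¬wait) with every successor in Z. Already a fixed point.
Sat(A[¬wait U send]) = {t2}
AG A[¬wait U send]: greatest fixpoint, start Z0 = {t2}, keep only states in Sat with every successor in Z. Already a fixed point.
Sat(AG A[¬wait U send]) = {t2}
AF (AG A[¬wait U send]): least fixpoint, start Z0 = {t2}, add states with every successor in Z. Already a fixed point.
Sat(AF (AG A[¬wait U send])) = {t2}

{t2}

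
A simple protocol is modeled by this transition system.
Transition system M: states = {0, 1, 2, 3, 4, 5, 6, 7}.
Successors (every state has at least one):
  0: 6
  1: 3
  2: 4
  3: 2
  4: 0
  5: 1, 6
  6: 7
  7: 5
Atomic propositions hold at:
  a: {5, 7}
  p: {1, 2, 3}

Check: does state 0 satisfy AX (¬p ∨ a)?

Sat(¬p) = {0, 4, 5, 6, 7}
Sat(¬p ∨ a) = {0, 4, 5, 6, 7}
Sat(AX (¬p ∨ a)) = {s : every successor in {0, 4, 5, 6, 7}} = {0, 2, 4, 6, 7}
0 ∈ Sat(AX (¬p ∨ a)) = {0, 2, 4, 6, 7}, so the formula holds at 0.

Yes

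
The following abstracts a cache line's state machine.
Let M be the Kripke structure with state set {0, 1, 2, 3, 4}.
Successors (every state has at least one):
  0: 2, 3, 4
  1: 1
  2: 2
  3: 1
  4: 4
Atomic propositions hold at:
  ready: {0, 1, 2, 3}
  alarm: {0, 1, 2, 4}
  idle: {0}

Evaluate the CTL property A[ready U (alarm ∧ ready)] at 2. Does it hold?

Sat(alarm ∧ ready) = {0, 1, 2}
A[ready U (alarm ∧ ready)]: least fixpoint, start Z0 = Sat((alarm ∧ ready)) = {0, 1, 2}, add states in Sat(ready) with every successor in Z. Z1 = {0, 1, 2, 3}; fixed.
Sat(A[ready U (alarm ∧ ready)]) = {0, 1, 2, 3}
2 ∈ Sat(A[ready U (alarm ∧ ready)]) = {0, 1, 2, 3}, so the formula holds at 2.

Yes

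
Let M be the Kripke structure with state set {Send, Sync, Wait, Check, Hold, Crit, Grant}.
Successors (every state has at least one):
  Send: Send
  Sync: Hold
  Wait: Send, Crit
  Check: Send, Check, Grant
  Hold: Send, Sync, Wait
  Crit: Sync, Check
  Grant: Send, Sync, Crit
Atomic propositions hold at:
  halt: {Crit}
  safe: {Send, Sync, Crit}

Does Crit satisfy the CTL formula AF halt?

Yes

AF halt: least fixpoint, start Z0 = {Crit}, add states with every successor in Z. Already a fixed point.
Sat(AF halt) = {Crit}
Crit ∈ Sat(AF halt) = {Crit}, so the formula holds at Crit.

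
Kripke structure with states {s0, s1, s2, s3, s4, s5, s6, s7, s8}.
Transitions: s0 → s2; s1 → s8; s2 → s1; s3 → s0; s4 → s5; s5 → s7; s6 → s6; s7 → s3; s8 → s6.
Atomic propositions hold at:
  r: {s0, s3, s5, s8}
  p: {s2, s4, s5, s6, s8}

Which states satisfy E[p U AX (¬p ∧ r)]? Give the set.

{s3, s4, s5, s7}

Sat(¬p) = {s0, s1, s3, s7}
Sat(¬p ∧ r) = {s0, s3}
Sat(AX (¬p ∧ r)) = {s : every successor in {s0, s3}} = {s3, s7}
E[p U AX (¬p ∧ r)]: least fixpoint, start Z0 = Sat(AX (¬p ∧ r)) = {s3, s7}, add states in Sat(p) with some successor in Z. Z1 = {s3, s5, s7}; Z2 = {s3, s4, s5, s7}; fixed.
Sat(E[p U AX (¬p ∧ r)]) = {s3, s4, s5, s7}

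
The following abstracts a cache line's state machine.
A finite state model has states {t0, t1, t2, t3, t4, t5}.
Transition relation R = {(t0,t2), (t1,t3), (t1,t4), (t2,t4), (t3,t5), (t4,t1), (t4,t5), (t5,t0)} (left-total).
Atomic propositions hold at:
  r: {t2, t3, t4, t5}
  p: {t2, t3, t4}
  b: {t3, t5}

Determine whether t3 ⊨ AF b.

Yes

AF b: least fixpoint, start Z0 = {t3, t5}, add states with every successor in Z. Already a fixed point.
Sat(AF b) = {t3, t5}
t3 ∈ Sat(AF b) = {t3, t5}, so the formula holds at t3.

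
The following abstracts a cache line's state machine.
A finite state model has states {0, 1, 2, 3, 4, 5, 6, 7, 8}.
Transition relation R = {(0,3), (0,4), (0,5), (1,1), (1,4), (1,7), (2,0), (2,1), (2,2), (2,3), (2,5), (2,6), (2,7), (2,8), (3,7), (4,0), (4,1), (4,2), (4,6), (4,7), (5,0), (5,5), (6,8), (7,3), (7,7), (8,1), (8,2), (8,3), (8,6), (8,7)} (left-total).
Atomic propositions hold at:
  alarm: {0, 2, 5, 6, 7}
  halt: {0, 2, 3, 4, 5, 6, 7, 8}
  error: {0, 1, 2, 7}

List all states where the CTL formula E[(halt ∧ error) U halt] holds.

{0, 2, 3, 4, 5, 6, 7, 8}

Sat(halt ∧ error) = {0, 2, 7}
E[(halt ∧ error) U halt]: least fixpoint, start Z0 = Sat(halt) = {0, 2, 3, 4, 5, 6, 7, 8}, add states in Sat(halt ∧ error) with some successor in Z. Already a fixed point.
Sat(E[(halt ∧ error) U halt]) = {0, 2, 3, 4, 5, 6, 7, 8}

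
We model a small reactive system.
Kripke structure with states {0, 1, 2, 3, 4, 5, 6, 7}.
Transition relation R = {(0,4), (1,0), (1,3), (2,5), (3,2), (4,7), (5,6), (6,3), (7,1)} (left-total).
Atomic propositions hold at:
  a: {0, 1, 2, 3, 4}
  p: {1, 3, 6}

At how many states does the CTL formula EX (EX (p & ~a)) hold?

1

Sat(~a) = {5, 6, 7}
Sat(p & ~a) = {6}
Sat(EX (p & ~a)) = {s : some successor in {6}} = {5}
Sat(EX (EX (p & ~a))) = {s : some successor in {5}} = {2}
|Sat(EX (EX (p & ~a)))| = |{2}| = 1.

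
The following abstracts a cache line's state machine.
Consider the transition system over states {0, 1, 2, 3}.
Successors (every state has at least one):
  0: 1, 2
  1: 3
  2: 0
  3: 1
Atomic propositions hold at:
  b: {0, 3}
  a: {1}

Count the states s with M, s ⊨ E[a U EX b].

Sat(EX b) = {s : some successor in {0, 3}} = {1, 2}
E[a U EX b]: least fixpoint, start Z0 = Sat(EX b) = {1, 2}, add states in Sat(a) with some successor in Z. Already a fixed point.
Sat(E[a U EX b]) = {1, 2}
|Sat(E[a U EX b])| = |{1, 2}| = 2.

2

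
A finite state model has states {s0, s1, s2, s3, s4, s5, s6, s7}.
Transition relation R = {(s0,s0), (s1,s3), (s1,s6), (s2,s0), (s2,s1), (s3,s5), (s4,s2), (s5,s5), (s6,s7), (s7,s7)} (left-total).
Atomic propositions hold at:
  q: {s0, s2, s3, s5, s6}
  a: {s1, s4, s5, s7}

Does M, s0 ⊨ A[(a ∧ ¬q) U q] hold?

Sat(¬q) = {s1, s4, s7}
Sat(a ∧ ¬q) = {s1, s4, s7}
A[(a ∧ ¬q) U q]: least fixpoint, start Z0 = Sat(q) = {s0, s2, s3, s5, s6}, add states in Sat(a ∧ ¬q) with every successor in Z. Z1 = {s0, s1, s2, s3, s4, s5, s6}; fixed.
Sat(A[(a ∧ ¬q) U q]) = {s0, s1, s2, s3, s4, s5, s6}
s0 ∈ Sat(A[(a ∧ ¬q) U q]) = {s0, s1, s2, s3, s4, s5, s6}, so the formula holds at s0.

Yes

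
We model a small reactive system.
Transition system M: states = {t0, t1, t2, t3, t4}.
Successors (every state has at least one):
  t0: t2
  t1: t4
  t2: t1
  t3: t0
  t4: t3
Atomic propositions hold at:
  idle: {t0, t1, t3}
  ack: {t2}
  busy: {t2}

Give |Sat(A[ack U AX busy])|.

1

Sat(AX busy) = {s : every successor in {t2}} = {t0}
A[ack U AX busy]: least fixpoint, start Z0 = Sat(AX busy) = {t0}, add states in Sat(ack) with every successor in Z. Already a fixed point.
Sat(A[ack U AX busy]) = {t0}
|Sat(A[ack U AX busy])| = |{t0}| = 1.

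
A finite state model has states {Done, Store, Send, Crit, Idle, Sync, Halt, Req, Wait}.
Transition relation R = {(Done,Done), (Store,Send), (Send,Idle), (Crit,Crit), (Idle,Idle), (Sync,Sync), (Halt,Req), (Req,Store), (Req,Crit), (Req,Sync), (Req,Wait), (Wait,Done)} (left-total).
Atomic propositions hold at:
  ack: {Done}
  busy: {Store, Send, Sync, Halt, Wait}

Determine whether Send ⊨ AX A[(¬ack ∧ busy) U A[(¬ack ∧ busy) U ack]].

Sat(¬ack) = {Store, Send, Crit, Idle, Sync, Halt, Req, Wait}
Sat(¬ack ∧ busy) = {Store, Send, Sync, Halt, Wait}
A[(¬ack ∧ busy) U ack]: least fixpoint, start Z0 = Sat(ack) = {Done}, add states in Sat(¬ack ∧ busy) with every successor in Z. Z1 = {Done, Wait}; fixed.
Sat(A[(¬ack ∧ busy) U ack]) = {Done, Wait}
A[(¬ack ∧ busy) U A[(¬ack ∧ busy) U ack]]: least fixpoint, start Z0 = Sat(A[(¬ack ∧ busy) U ack]) = {Done, Wait}, add states in Sat(¬ack ∧ busy) with every successor in Z. Already a fixed point.
Sat(A[(¬ack ∧ busy) U A[(¬ack ∧ busy) U ack]]) = {Done, Wait}
Sat(AX A[(¬ack ∧ busy) U A[(¬ack ∧ busy) U ack]]) = {s : every successor in {Done, Wait}} = {Done, Wait}
Send ∉ Sat(AX A[(¬ack ∧ busy) U A[(¬ack ∧ busy) U ack]]) = {Done, Wait}, so the formula does not hold at Send.

No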